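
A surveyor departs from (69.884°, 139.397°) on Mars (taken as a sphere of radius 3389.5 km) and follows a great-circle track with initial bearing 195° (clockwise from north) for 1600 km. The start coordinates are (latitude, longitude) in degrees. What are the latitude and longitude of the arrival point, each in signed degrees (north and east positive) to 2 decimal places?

43.26°, 130.10°

Angular distance δ = d/R = 1600/3389.5 = 0.47205 rad; initial bearing θ = 3.4034 rad.
sin φ₂ = sin φ₁ cos δ + cos φ₁ sin δ cos θ = (0.9390)(0.8906) + (0.3439)(0.4547)(-0.9659) = 0.6853, so φ₂ = 43.26°.
Δλ = atan2(sin θ sin δ cos φ₁, cos δ − sin φ₁ sin φ₂) = atan2(-0.0405, 0.2472) = -9.299°.
λ₂ = 139.397° − 9.299° = 130.10°.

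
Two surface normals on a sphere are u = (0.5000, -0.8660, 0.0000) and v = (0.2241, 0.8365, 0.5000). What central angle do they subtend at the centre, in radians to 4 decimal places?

2.2299 rad

u·v = -0.6124; |u| = 1.0000, |v| = 1.0000.
cos θ = (u·v)/(|u||v|) = -0.6124, so θ = 2.2299 rad.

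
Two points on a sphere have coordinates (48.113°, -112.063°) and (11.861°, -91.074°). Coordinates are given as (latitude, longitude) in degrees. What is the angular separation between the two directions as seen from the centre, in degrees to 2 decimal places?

With latitudes φ₁ = 48.113°, φ₂ = 11.861° and longitude difference Δλ = 20.989°:
cos c = sin φ₁ sin φ₂ + cos φ₁ cos φ₂ cos Δλ = (0.7445)(0.2055) + (0.6677)(0.9786)(0.9336) = 0.76307,
so c = arccos(0.76307) = 0.70275 rad.
So the angular separation is 40.26°.

40.26°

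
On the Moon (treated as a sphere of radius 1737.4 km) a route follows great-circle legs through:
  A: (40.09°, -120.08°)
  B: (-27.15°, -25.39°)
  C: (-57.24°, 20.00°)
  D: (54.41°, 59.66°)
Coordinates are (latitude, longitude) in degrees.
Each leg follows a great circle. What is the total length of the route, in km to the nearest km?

8201 km

Leg A→B: central angle 1.9279 rad, distance 3349.5 km.
Leg B→C: central angle 0.7643 rad, distance 1327.8 km.
Leg C→D: central angle 2.0280 rad, distance 3523.4 km.
Total: 3349.5 + 1327.8 + 3523.4 ≈ 8201 km.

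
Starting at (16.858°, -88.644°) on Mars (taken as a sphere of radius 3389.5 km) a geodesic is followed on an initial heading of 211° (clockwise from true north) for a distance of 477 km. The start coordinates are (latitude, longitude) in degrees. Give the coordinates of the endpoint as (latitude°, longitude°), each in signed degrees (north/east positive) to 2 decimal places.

9.91°, -92.85°

Angular distance δ = d/R = 477/3389.5 = 0.14073 rad; initial bearing θ = 3.6826 rad.
sin φ₂ = sin φ₁ cos δ + cos φ₁ sin δ cos θ = (0.2900)(0.9901) + (0.9570)(0.1403)(-0.8572) = 0.1721, so φ₂ = 9.91°.
Δλ = atan2(sin θ sin δ cos φ₁, cos δ − sin φ₁ sin φ₂) = atan2(-0.0691, 0.9402) = -4.206°.
λ₂ = -88.644° − 4.206° = -92.85°.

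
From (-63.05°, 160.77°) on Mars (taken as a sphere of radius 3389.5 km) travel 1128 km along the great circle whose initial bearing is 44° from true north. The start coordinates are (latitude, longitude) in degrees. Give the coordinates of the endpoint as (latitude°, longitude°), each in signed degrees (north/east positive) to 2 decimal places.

-47.39°, -179.64°

Angular distance δ = d/R = 1128/3389.5 = 0.33279 rad; initial bearing θ = 0.7679 rad.
sin φ₂ = sin φ₁ cos δ + cos φ₁ sin δ cos θ = (-0.8914)(0.9451) + (0.4532)(0.3267)(0.7193) = -0.7360, so φ₂ = -47.39°.
Δλ = atan2(sin θ sin δ cos φ₁, cos δ − sin φ₁ sin φ₂) = atan2(0.1028, 0.2891) = 19.585°.
λ₂ = 160.770° + 19.585° = 180.36° → -179.64° after wrapping to (−180°, 180°].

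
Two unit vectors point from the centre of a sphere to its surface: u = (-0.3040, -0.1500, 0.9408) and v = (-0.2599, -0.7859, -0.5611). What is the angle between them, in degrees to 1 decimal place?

109.3°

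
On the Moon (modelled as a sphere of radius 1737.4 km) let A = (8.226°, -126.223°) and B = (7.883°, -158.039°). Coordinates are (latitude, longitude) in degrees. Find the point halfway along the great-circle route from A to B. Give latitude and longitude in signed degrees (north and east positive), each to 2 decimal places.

8.37°, -142.14°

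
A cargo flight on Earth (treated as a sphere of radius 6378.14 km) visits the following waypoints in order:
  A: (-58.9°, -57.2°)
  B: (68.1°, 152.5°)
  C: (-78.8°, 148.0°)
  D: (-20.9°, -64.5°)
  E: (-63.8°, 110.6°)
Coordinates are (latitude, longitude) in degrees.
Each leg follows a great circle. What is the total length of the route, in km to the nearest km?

53979 km

Leg A→B: central angle 2.8644 rad, distance 18269.5 km.
Leg B→C: central angle 2.5643 rad, distance 16355.5 km.
Leg C→D: central angle 1.3726 rad, distance 8754.6 km.
Leg D→E: central angle 1.6618 rad, distance 10599.1 km.
Total: 18269.5 + 16355.5 + 8754.6 + 10599.1 ≈ 53979 km.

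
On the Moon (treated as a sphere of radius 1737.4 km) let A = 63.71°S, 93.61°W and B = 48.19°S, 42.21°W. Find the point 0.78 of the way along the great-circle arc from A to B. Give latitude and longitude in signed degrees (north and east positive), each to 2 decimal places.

-53.15°, -49.87°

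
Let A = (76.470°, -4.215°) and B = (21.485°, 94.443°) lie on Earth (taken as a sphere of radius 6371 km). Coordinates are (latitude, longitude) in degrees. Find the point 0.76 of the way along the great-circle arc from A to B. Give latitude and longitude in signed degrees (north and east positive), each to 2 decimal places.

Central angle δ = 1.2416 rad. Interpolating on the sphere with fraction f = 0.76:
P = [sin((1−f)δ)·A + sin(fδ)·B] / sin δ = 0.3102·A + 0.8556·B in Cartesian coordinates,
giving P = (0.0107, 0.7884, 0.6150), i.e. latitude 37.95°, longitude 89.22°.

37.95°, 89.22°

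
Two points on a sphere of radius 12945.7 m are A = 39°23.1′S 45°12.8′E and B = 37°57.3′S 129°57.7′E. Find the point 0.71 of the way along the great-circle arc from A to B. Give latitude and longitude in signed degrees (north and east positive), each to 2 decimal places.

-45.29°, 107.24°

Central angle δ = 1.1085 rad. Interpolating on the sphere with fraction f = 0.71:
P = [sin((1−f)δ)·A + sin(fδ)·B] / sin δ = 0.3530·A + 0.7913·B in Cartesian coordinates,
giving P = (-0.2085, 0.6719, -0.7107), i.e. latitude -45.29°, longitude 107.24°.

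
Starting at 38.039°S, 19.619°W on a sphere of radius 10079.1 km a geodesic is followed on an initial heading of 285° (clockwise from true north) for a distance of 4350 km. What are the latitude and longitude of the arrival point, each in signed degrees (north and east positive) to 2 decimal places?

-28.32°, -46.94°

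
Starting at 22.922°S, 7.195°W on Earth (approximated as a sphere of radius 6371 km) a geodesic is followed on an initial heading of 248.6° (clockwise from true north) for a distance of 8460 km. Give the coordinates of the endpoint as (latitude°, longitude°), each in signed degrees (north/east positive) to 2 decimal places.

Angular distance δ = d/R = 8460/6371 = 1.32789 rad; initial bearing θ = 4.3389 rad.
sin φ₂ = sin φ₁ cos δ + cos φ₁ sin δ cos θ = (-0.3895)(0.2405) + (0.9210)(0.9706)(-0.3649) = -0.4199, so φ₂ = -24.83°.
Δλ = atan2(sin θ sin δ cos φ₁, cos δ − sin φ₁ sin φ₂) = atan2(-0.8324, 0.0770) = -84.715°.
λ₂ = -7.195° − 84.715° = -91.91°.

-24.83°, -91.91°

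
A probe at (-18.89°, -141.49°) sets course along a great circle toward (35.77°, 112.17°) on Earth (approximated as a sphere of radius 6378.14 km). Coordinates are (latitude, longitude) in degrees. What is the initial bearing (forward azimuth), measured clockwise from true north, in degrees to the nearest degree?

With φ₁ = -0.3297, φ₂ = 0.6243, Δλ = -1.8560 rad, the forward-azimuth formula gives
θ = atan2( sin Δλ cos φ₂ , cos φ₁ sin φ₂ − sin φ₁ cos φ₂ cos Δλ ) = atan2(-0.7786, 0.4791) = -58.39°.
Adding 360° brings this into [0°, 360°): 302°.

302°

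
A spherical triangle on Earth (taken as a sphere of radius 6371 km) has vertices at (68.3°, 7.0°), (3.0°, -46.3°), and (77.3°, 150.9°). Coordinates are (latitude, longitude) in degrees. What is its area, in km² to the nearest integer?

Side lengths (central angles): a = 1.7301, b = 0.5722, c = 1.2981 rad; semiperimeter s = 1.8002.
By l'Huilier's theorem, tan(E/4) = √[tan(s/2) tan((s−a)/2) tan((s−b)/2) tan((s−c)/2)], giving spherical excess E = 0.3566 rad.
Area = E·R² = 0.3566 × (6371)² ≈ 14473158 km².

14473158 km²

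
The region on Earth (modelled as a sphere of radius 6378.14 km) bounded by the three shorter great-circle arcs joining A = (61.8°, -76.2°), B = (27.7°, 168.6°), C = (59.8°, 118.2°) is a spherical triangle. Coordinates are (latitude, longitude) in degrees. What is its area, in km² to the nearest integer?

19618448 km²

Side lengths (central angles): a = 0.8153, b = 1.0105, c = 1.3372 rad; semiperimeter s = 1.5815.
By l'Huilier's theorem, tan(E/4) = √[tan(s/2) tan((s−a)/2) tan((s−b)/2) tan((s−c)/2)], giving spherical excess E = 0.4823 rad.
Area = E·R² = 0.4823 × (6378.14)² ≈ 19618448 km².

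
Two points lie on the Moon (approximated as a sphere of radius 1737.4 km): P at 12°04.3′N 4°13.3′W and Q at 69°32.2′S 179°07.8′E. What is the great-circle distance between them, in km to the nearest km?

Let φ₁ = 0.2107 rad, φ₂ = -1.2136 rad, and Δλ = -3.0831 rad.
Haversine: a = sin²(Δφ/2) + cos φ₁ cos φ₂ sin²(Δλ/2) = 0.4270 + (0.9779)(0.3496)(0.9991) = 0.76861.
Central angle c = 2·arcsin(√a) = 2.13795 rad.
Distance = R·c = 1737.4 × 2.1379 ≈ 3714 km.

3714 km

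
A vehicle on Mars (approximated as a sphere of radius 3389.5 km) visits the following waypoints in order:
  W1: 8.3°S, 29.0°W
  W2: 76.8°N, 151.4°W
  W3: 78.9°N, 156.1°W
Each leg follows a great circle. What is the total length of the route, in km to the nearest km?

Leg W1→W2: central angle 1.8355 rad, distance 6221.4 km.
Leg W2→W3: central angle 0.0405 rad, distance 137.2 km.
Total: 6221.4 + 137.2 ≈ 6359 km.

6359 km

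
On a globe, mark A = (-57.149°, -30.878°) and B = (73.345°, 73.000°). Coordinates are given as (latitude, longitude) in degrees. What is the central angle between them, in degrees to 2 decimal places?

Let φ₁ = -0.9974 rad, φ₂ = 1.2801 rad, and Δλ = 1.8130 rad.
cos c = sin φ₁ sin φ₂ + cos φ₁ cos φ₂ cos Δλ = (-0.8401)(0.9580) + (0.5425)(0.2866)(-0.2399) = -0.84213,
so c = arccos(-0.84213) = 2.57202 rad.
So the angular separation is 147.37°.

147.37°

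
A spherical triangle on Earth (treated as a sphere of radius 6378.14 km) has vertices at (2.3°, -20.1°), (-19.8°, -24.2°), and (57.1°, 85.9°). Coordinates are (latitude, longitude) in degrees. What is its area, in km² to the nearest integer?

Side lengths (central angles): a = 2.0488, b = 1.6870, c = 0.3921 rad; semiperimeter s = 2.0639.
By l'Huilier's theorem, tan(E/4) = √[tan(s/2) tan((s−a)/2) tan((s−b)/2) tan((s−c)/2)], giving spherical excess E = 0.2063 rad.
Area = E·R² = 0.2063 × (6378.14)² ≈ 8391730 km².

8391730 km²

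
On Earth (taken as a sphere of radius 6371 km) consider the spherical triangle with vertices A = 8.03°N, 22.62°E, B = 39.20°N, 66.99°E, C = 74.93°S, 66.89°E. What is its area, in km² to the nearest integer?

Side lengths (central angles): a = 1.9919, b = 1.5213, c = 0.8804 rad; semiperimeter s = 2.1968.
By l'Huilier's theorem, tan(E/4) = √[tan(s/2) tan((s−a)/2) tan((s−b)/2) tan((s−c)/2)], giving spherical excess E = 0.9186 rad.
Area = E·R² = 0.9186 × (6371)² ≈ 37283905 km².

37283905 km²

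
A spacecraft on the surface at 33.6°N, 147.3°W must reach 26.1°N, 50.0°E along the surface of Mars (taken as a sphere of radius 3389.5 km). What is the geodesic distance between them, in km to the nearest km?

In radians: φ₁ = 0.5864, φ₂ = 0.4555, Δλ = -162.700° = -2.8397 rad.
cos c = sin φ₁ sin φ₂ + cos φ₁ cos φ₂ cos Δλ = (0.5534)(0.4399) + (0.8329)(0.8980)(-0.9548) = -0.47069,
so c = arccos(-0.47069) = 2.06087 rad.
Distance = R·c = 3389.5 × 2.0609 ≈ 6985 km.

6985 km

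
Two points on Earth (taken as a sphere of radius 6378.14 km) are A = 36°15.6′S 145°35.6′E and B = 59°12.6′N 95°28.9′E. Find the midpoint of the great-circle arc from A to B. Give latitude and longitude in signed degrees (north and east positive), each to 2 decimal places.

12.56°, 126.50°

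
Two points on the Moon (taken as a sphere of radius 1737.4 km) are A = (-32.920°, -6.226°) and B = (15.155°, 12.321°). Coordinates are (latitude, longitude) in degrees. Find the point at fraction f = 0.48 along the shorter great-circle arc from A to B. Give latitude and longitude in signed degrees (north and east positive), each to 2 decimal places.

-9.96°, 3.35°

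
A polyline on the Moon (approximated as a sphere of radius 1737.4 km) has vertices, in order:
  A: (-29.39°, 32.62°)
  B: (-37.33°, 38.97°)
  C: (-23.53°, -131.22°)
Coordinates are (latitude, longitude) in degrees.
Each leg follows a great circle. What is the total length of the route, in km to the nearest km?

3881 km

Leg A→B: central angle 0.1665 rad, distance 289.4 km.
Leg B→C: central angle 2.0672 rad, distance 3591.6 km.
Total: 289.4 + 3591.6 ≈ 3881 km.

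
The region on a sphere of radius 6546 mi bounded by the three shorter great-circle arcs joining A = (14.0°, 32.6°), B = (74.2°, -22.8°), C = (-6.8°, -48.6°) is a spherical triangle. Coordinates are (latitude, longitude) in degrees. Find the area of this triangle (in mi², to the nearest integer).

43751180 mi²

Side lengths (central angles): a = 1.4409, b = 1.4518, c = 1.1780 rad; semiperimeter s = 2.0353.
By l'Huilier's theorem, tan(E/4) = √[tan(s/2) tan((s−a)/2) tan((s−b)/2) tan((s−c)/2)], giving spherical excess E = 1.0210 rad.
Area = E·R² = 1.0210 × (6546)² ≈ 43751180 mi².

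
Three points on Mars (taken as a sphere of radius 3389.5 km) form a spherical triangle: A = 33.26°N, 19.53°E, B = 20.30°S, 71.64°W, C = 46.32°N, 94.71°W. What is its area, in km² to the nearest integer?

13795553 km²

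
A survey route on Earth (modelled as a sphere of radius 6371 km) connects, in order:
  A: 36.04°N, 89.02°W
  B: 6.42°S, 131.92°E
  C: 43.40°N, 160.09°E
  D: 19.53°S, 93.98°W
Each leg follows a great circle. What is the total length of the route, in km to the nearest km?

33685 km

Leg A→B: central angle 2.3087 rad, distance 14709.0 km.
Leg B→C: central angle 0.9768 rad, distance 6223.3 km.
Leg C→D: central angle 2.0016 rad, distance 12752.5 km.
Total: 14709.0 + 6223.3 + 12752.5 ≈ 33685 km.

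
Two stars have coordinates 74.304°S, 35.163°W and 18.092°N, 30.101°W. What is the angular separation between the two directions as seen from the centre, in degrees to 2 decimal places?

92.45°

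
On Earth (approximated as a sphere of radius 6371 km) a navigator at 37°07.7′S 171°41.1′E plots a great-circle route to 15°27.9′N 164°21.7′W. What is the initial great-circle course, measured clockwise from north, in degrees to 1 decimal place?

Δλ = 23.953° = 0.4181 rad.
y = sin Δλ · cos φ₂ = (0.4060)(0.9638) = 0.3913
x = cos φ₁ sin φ₂ − sin φ₁ cos φ₂ cos Δλ = (0.7973)(0.2666) − (-0.6036)(0.9638)(0.9139) = 0.7442
θ = atan2(y, x) = 27.73°, so the bearing is 27.7°.

27.7°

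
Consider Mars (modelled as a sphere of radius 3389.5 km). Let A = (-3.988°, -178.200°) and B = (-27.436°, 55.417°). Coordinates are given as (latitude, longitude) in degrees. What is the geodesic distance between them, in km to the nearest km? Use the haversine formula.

7072 km

With latitudes φ₁ = -3.988°, φ₂ = -27.436° and longitude difference Δλ = -126.383°:
Haversine: a = sin²(Δφ/2) + cos φ₁ cos φ₂ sin²(Δλ/2) = 0.0413 + (0.9976)(0.8875)(0.7966) = 0.74657.
Central angle c = 2·arcsin(√a) = 2.08650 rad.
Distance = R·c = 3389.5 × 2.0865 ≈ 7072 km.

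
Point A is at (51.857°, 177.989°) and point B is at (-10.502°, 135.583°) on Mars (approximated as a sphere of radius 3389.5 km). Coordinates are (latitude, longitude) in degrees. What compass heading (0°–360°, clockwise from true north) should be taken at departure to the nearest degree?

With φ₁ = 0.9051, φ₂ = -0.1833, Δλ = -0.7401 rad, the forward-azimuth formula gives
θ = atan2( sin Δλ cos φ₂ , cos φ₁ sin φ₂ − sin φ₁ cos φ₂ cos Δλ ) = atan2(-0.6631, -0.6836) = -135.87°.
Adding 360° brings this into [0°, 360°): 224°.

224°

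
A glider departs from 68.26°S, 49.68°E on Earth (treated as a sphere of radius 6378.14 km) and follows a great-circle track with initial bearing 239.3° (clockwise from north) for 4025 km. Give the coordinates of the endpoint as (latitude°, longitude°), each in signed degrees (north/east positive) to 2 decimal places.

-59.49°, -38.15°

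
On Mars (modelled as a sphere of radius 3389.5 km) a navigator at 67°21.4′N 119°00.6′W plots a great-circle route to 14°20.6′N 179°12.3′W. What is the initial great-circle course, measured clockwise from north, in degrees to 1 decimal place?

With φ₁ = 1.1756, φ₂ = 0.2503, Δλ = -1.0506 rad, the forward-azimuth formula gives
θ = atan2( sin Δλ cos φ₂ , cos φ₁ sin φ₂ − sin φ₁ cos φ₂ cos Δλ ) = atan2(-0.8407, -0.3491) = -112.55°.
Adding 360° brings this into [0°, 360°): 247.5°.

247.5°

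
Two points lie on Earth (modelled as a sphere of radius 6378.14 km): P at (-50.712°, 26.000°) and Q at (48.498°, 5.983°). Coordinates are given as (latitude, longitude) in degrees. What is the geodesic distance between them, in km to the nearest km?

Let φ₁ = -0.8851 rad, φ₂ = 0.8464 rad, and Δλ = -0.3494 rad.
Haversine: a = sin²(Δφ/2) + cos φ₁ cos φ₂ sin²(Δλ/2) = 0.5800 + (0.6332)(0.6626)(0.0302) = 0.59270.
Central angle c = 2·arcsin(√a) = 1.75728 rad.
Distance = R·c = 6378.14 × 1.7573 ≈ 11208 km.

11208 km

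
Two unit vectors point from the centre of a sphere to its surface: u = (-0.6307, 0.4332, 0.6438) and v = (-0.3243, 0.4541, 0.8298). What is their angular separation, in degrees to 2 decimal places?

20.68°

u·v = 0.9355; |u| = 1.0000, |v| = 1.0000.
cos θ = (u·v)/(|u||v|) = 0.9355, so θ = 20.68°.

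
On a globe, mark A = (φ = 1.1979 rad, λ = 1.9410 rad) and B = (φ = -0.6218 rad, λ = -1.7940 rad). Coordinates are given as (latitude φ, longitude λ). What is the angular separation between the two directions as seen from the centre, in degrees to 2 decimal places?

142.00°

In radians: φ₁ = 1.1979, φ₂ = -0.6218, Δλ = 146.000° = 2.5482 rad.
cos c = sin φ₁ sin φ₂ + cos φ₁ cos φ₂ cos Δλ = (0.9313)(-0.5825) + (0.3643)(0.8128)(-0.8290) = -0.78797,
so c = arccos(-0.78797) = 2.47830 rad.
So the angular separation is 142.00°.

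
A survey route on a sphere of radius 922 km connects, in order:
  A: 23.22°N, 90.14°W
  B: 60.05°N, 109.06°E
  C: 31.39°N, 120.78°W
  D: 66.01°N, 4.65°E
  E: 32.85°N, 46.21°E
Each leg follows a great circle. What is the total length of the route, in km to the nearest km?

Leg A→B: central angle 1.6626 rad, distance 1532.9 km.
Leg B→C: central angle 1.3934 rad, distance 1284.7 km.
Leg C→D: central angle 1.2926 rad, distance 1191.7 km.
Leg D→E: central angle 0.7210 rad, distance 664.7 km.
Total: 1532.9 + 1284.7 + 1191.7 + 664.7 ≈ 4674 km.

4674 km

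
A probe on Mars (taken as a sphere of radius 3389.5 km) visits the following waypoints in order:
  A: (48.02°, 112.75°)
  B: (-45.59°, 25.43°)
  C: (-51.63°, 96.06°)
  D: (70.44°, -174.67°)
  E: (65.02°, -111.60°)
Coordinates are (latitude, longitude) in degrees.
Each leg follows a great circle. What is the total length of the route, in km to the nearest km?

Leg A→B: central angle 2.1050 rad, distance 7134.9 km.
Leg B→C: central angle 0.7896 rad, distance 2676.3 km.
Leg C→D: central angle 2.3981 rad, distance 8128.4 km.
Leg D→E: central angle 0.4073 rad, distance 1380.7 km.
Total: 7134.9 + 2676.3 + 8128.4 + 1380.7 ≈ 19320 km.

19320 km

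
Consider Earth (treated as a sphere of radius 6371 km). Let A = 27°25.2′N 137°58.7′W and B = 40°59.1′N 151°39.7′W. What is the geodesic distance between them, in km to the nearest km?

1959 km

In radians: φ₁ = 0.4786, φ₂ = 0.7153, Δλ = -13.683° = -0.2388 rad.
Haversine: a = sin²(Δφ/2) + cos φ₁ cos φ₂ sin²(Δλ/2) = 0.0139 + (0.8877)(0.7549)(0.0142) = 0.02346.
Central angle c = 2·arcsin(√a) = 0.30752 rad.
Distance = R·c = 6371 × 0.3075 ≈ 1959 km.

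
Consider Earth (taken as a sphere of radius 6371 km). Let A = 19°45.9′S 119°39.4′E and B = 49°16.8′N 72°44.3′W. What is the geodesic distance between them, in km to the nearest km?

16553 km

Let φ₁ = -0.3450 rad, φ₂ = 0.8601 rad, and Δλ = 2.9253 rad.
Haversine: a = sin²(Δφ/2) + cos φ₁ cos φ₂ sin²(Δλ/2) = 0.3212 + (0.9411)(0.6524)(0.9883) = 0.92796.
Central angle c = 2·arcsin(√a) = 2.59812 rad.
Distance = R·c = 6371 × 2.5981 ≈ 16553 km.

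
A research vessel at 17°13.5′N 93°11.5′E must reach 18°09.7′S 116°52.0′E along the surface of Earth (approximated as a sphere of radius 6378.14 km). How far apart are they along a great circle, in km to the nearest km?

Let φ₁ = 0.3006 rad, φ₂ = -0.3170 rad, and Δλ = 0.4132 rad.
cos c = sin φ₁ sin φ₂ + cos φ₁ cos φ₂ cos Δλ = (0.2961)(-0.3117) + (0.9551)(0.9502)(0.9158) = 0.73888,
so c = arccos(0.73888) = 0.73939 rad.
Distance = R·c = 6378.14 × 0.7394 ≈ 4716 km.

4716 km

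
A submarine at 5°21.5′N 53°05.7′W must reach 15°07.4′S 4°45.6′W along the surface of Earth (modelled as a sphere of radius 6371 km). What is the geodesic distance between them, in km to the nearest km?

Let φ₁ = 0.0935 rad, φ₂ = -0.2640 rad, and Δλ = 0.8436 rad.
cos c = sin φ₁ sin φ₂ + cos φ₁ cos φ₂ cos Δλ = (0.0934)(-0.2609) + (0.9956)(0.9654)(0.6648) = 0.61458,
so c = arccos(0.61458) = 0.90894 rad.
Distance = R·c = 6371 × 0.9089 ≈ 5791 km.

5791 km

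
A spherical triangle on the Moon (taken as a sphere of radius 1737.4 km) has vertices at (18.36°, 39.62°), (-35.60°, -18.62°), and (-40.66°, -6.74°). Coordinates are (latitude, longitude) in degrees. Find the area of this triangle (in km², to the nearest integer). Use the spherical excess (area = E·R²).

Side lengths (central angles): a = 0.1852, b = 1.2749, c = 1.3461 rad; semiperimeter s = 1.4031.
By l'Huilier's theorem, tan(E/4) = √[tan(s/2) tan((s−a)/2) tan((s−b)/2) tan((s−c)/2)], giving spherical excess E = 0.1313 rad.
Area = E·R² = 0.1313 × (1737.4)² ≈ 396409 km².

396409 km²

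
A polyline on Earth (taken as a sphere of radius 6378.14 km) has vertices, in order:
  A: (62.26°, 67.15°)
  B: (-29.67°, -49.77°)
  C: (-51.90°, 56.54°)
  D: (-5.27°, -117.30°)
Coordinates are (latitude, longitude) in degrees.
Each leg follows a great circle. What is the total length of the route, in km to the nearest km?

36420 km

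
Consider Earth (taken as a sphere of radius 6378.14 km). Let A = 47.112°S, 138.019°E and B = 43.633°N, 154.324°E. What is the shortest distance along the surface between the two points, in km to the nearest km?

10228 km

With latitudes φ₁ = -47.112°, φ₂ = 43.633° and longitude difference Δλ = 16.305°:
Haversine: a = sin²(Δφ/2) + cos φ₁ cos φ₂ sin²(Δλ/2) = 0.5065 + (0.6806)(0.7238)(0.0201) = 0.51641.
Central angle c = 2·arcsin(√a) = 1.60362 rad.
Distance = R·c = 6378.14 × 1.6036 ≈ 10228 km.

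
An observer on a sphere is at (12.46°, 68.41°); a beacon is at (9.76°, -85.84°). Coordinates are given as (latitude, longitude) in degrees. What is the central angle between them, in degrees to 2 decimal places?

Let φ₁ = 0.2175 rad, φ₂ = 0.1703 rad, and Δλ = -2.6922 rad.
Haversine: a = sin²(Δφ/2) + cos φ₁ cos φ₂ sin²(Δλ/2) = 0.0006 + (0.9764)(0.9855)(0.9503) = 0.91509.
Central angle c = 2·arcsin(√a) = 2.55023 rad.
So the angular separation is 146.12°.

146.12°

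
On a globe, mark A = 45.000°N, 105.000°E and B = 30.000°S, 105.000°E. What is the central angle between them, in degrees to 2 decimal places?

Let φ₁ = 0.7854 rad, φ₂ = -0.5236 rad, and Δλ = 0.0000 rad.
cos c = sin φ₁ sin φ₂ + cos φ₁ cos φ₂ cos Δλ = (0.7071)(-0.5000) + (0.7071)(0.8660)(1.0000) = 0.25882,
so c = arccos(0.25882) = 1.30900 rad.
So the angular separation is 75.00°.

75.00°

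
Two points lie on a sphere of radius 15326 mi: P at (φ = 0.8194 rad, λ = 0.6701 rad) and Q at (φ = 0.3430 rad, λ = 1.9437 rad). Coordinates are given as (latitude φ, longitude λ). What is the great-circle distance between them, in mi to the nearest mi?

In radians: φ₁ = 0.8194, φ₂ = 0.3430, Δλ = 72.972° = 1.2736 rad.
cos c = sin φ₁ sin φ₂ + cos φ₁ cos φ₂ cos Δλ = (0.7307)(0.3363) + (0.6827)(0.9417)(0.2928) = 0.43402,
so c = arccos(0.43402) = 1.12184 rad.
Distance = R·c = 15326 × 1.1218 ≈ 17193 mi.

17193 mi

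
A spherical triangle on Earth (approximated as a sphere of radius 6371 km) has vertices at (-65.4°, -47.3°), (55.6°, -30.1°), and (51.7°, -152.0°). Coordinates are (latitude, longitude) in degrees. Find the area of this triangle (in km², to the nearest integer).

104040211 km²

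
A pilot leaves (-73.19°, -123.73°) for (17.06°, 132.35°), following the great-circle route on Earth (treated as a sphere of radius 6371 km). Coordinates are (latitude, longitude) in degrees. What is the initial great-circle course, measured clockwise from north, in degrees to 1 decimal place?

With φ₁ = -1.2774, φ₂ = 0.2978, Δλ = -1.8137 rad, the forward-azimuth formula gives
θ = atan2( sin Δλ cos φ₂ , cos φ₁ sin φ₂ − sin φ₁ cos φ₂ cos Δλ ) = atan2(-0.9279, -0.1353) = -98.30°.
Adding 360° brings this into [0°, 360°): 261.7°.

261.7°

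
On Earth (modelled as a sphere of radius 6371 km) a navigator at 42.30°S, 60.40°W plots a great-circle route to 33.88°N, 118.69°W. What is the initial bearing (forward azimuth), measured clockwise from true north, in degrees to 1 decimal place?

315.0°

With φ₁ = -0.7383, φ₂ = 0.5913, Δλ = -1.0174 rad, the forward-azimuth formula gives
θ = atan2( sin Δλ cos φ₂ , cos φ₁ sin φ₂ − sin φ₁ cos φ₂ cos Δλ ) = atan2(-0.7063, 0.7060) = -45.01°.
Adding 360° brings this into [0°, 360°): 315.0°.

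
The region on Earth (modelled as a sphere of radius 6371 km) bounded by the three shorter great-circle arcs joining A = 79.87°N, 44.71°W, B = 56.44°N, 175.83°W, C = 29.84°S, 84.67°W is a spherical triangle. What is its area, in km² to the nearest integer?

Side lengths (central angles): a = 2.0090, b = 1.9529, c = 0.7130 rad; semiperimeter s = 2.3375.
By l'Huilier's theorem, tan(E/4) = √[tan(s/2) tan((s−a)/2) tan((s−b)/2) tan((s−c)/2)], giving spherical excess E = 1.1030 rad.
Area = E·R² = 1.1030 × (6371)² ≈ 44770570 km².

44770570 km²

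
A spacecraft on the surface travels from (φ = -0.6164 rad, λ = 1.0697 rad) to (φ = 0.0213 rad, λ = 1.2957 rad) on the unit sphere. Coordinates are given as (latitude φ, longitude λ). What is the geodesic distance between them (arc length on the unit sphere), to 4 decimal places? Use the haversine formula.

0.6718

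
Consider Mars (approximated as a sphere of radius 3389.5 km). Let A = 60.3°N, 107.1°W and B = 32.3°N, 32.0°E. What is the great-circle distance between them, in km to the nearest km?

4822 km

In radians: φ₁ = 1.0524, φ₂ = 0.5637, Δλ = 139.100° = 2.4278 rad.
cos c = sin φ₁ sin φ₂ + cos φ₁ cos φ₂ cos Δλ = (0.8686)(0.5344) + (0.4955)(0.8453)(-0.7559) = 0.14761,
so c = arccos(0.14761) = 1.42265 rad.
Distance = R·c = 3389.5 × 1.4226 ≈ 4822 km.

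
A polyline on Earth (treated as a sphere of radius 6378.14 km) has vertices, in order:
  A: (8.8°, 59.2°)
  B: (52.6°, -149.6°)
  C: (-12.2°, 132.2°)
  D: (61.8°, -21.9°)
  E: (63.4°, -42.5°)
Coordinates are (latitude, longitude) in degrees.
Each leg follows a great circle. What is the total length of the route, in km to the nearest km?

Leg A→B: central angle 1.9872 rad, distance 12674.5 km.
Leg B→C: central angle 1.6173 rad, distance 10315.3 km.
Leg C→D: central angle 2.2165 rad, distance 14136.9 km.
Leg D→E: central angle 0.1670 rad, distance 1065.4 km.
Total: 12674.5 + 10315.3 + 14136.9 + 1065.4 ≈ 38192 km.

38192 km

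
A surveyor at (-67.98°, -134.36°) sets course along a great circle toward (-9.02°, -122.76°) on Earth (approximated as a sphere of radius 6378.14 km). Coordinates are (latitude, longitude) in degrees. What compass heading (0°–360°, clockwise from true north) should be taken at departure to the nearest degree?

Δλ = 11.600° = 0.2025 rad.
y = sin Δλ · cos φ₂ = (0.2011)(0.9876) = 0.1986
x = cos φ₁ sin φ₂ − sin φ₁ cos φ₂ cos Δλ = (0.3749)(-0.1568) − (-0.9271)(0.9876)(0.9796) = 0.8381
θ = atan2(y, x) = 13.33°, so the bearing is 13°.

13°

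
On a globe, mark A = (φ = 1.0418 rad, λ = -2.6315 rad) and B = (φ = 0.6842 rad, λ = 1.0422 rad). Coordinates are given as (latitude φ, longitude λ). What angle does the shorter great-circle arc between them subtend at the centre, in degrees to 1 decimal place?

78.0°

In radians: φ₁ = 1.0418, φ₂ = 0.6842, Δλ = -149.512° = -2.6095 rad.
cos c = sin φ₁ sin φ₂ + cos φ₁ cos φ₂ cos Δλ = (0.8633)(0.6321) + (0.5047)(0.7749)(-0.8617) = 0.20865,
so c = arccos(0.20865) = 1.36060 rad.
So the angular separation is 78.0°.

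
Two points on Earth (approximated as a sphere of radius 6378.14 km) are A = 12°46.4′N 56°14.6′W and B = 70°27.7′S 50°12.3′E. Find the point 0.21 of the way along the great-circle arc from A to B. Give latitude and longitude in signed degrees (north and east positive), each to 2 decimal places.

The central angle between A and B is δ = 1.8762 rad.
With f = 0.21, the slerp weights are sin((1−f)δ)/sin δ = 1.0444 and sin(fδ)/sin δ = 0.4025.
Weighted sum of the unit vectors: (1.0444)·(0.5419,-0.8108,0.2211) + (0.4025)·(0.2141,0.2570,-0.9424) = (0.6522, -0.7434, -0.1484).
Converting back: φ = atan2(z, √(x²+y²)) = -8.54°, λ = atan2(y, x) = -48.74°.

-8.54°, -48.74°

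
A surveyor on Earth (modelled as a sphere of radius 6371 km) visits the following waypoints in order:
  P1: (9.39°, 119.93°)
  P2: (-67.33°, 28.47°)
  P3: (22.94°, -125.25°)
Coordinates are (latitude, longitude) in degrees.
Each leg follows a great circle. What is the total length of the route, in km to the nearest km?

Leg P1→P2: central angle 1.7317 rad, distance 11032.8 km.
Leg P2→P3: central angle 2.3157 rad, distance 14753.4 km.
Total: 11032.8 + 14753.4 ≈ 25786 km.

25786 km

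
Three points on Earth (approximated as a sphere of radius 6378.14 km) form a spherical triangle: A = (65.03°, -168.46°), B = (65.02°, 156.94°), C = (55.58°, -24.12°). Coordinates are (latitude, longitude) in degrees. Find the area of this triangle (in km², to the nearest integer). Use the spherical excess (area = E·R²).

Side lengths (central angles): a = 1.0367, b = 0.9837, c = 0.2518 rad; semiperimeter s = 1.1361.
By l'Huilier's theorem, tan(E/4) = √[tan(s/2) tan((s−a)/2) tan((s−b)/2) tan((s−c)/2)], giving spherical excess E = 0.1354 rad.
Area = E·R² = 0.1354 × (6378.14)² ≈ 5509593 km².

5509593 km²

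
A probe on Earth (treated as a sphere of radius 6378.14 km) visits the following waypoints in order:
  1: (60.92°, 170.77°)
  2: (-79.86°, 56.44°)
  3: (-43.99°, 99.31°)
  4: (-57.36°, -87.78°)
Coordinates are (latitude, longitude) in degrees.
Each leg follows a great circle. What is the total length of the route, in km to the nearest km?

30180 km

Leg 1→2: central angle 2.6804 rad, distance 17096.3 km.
Leg 2→3: central angle 0.6817 rad, distance 4347.8 km.
Leg 3→4: central angle 1.3697 rad, distance 8736.0 km.
Total: 17096.3 + 4347.8 + 8736.0 ≈ 30180 km.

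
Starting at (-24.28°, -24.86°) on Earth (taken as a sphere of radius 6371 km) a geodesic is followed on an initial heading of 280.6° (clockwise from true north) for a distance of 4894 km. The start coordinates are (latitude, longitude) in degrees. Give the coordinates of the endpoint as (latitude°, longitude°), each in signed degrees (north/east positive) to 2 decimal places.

-10.32°, -68.82°

Angular distance δ = d/R = 4894/6371 = 0.76817 rad; initial bearing θ = 4.8974 rad.
sin φ₂ = sin φ₁ cos δ + cos φ₁ sin δ cos θ = (-0.4112)(0.7192) + (0.9115)(0.6948)(0.1840) = -0.1792, so φ₂ = -10.32°.
Δλ = atan2(sin θ sin δ cos φ₁, cos δ − sin φ₁ sin φ₂) = atan2(-0.6226, 0.6455) = -43.964°.
λ₂ = -24.860° − 43.964° = -68.82°.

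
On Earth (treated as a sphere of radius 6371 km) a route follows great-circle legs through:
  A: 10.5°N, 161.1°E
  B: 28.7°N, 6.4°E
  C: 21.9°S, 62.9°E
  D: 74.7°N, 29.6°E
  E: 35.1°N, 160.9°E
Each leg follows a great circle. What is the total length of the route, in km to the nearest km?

41445 km

Leg A→B: central angle 2.3354 rad, distance 14878.6 km.
Leg B→C: central angle 1.2973 rad, distance 8265.3 km.
Leg C→D: central angle 1.7266 rad, distance 10999.9 km.
Leg D→E: central angle 1.1460 rad, distance 7301.1 km.
Total: 14878.6 + 8265.3 + 10999.9 + 7301.1 ≈ 41445 km.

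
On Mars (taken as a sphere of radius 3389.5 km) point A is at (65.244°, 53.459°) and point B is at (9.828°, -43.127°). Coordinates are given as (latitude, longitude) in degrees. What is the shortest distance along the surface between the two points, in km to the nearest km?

4959 km

Let φ₁ = 1.1387 rad, φ₂ = 0.1715 rad, and Δλ = -1.6857 rad.
cos c = sin φ₁ sin φ₂ + cos φ₁ cos φ₂ cos Δλ = (0.9081)(0.1707) + (0.4188)(0.9853)(-0.1147) = 0.10768,
so c = arccos(0.10768) = 1.46291 rad.
Distance = R·c = 3389.5 × 1.4629 ≈ 4959 km.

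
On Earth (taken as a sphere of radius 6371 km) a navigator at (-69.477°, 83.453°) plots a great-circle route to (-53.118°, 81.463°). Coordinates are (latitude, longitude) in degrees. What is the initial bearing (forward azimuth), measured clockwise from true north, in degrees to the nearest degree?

356°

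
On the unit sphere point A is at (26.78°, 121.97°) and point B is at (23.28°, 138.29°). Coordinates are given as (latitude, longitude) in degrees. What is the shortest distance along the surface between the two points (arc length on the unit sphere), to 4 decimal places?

0.2650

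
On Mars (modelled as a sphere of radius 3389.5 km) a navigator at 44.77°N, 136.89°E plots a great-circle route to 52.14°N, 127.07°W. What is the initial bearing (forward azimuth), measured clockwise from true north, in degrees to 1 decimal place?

45.2°

Δλ = 96.040° = 1.6762 rad.
y = sin Δλ · cos φ₂ = (0.9944)(0.6137) = 0.6103
x = cos φ₁ sin φ₂ − sin φ₁ cos φ₂ cos Δλ = (0.7099)(0.7895) − (0.7043)(0.6137)(-0.1052) = 0.6060
θ = atan2(y, x) = 45.20°, so the bearing is 45.2°.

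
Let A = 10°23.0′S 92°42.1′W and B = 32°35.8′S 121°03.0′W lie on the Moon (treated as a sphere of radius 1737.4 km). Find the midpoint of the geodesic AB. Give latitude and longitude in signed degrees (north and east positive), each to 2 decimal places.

The central angle between A and B is δ = 0.5981 rad.
With f = 0.5, the slerp weights are sin((1−f)δ)/sin δ = 0.5232 and sin(fδ)/sin δ = 0.5232.
Weighted sum of the unit vectors: (0.5232)·(-0.0464,-0.9825,-0.1802) + (0.5232)·(-0.4345,-0.7218,-0.5387) = (-0.2516, -0.8917, -0.3762).
Converting back: φ = atan2(z, √(x²+y²)) = -22.10°, λ = atan2(y, x) = -105.76°.

-22.10°, -105.76°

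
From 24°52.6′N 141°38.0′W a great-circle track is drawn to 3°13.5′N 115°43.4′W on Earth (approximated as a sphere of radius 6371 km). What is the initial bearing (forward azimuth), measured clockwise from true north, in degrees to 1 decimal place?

Δλ = 25.910° = 0.4522 rad.
y = sin Δλ · cos φ₂ = (0.4370)(0.9984) = 0.4363
x = cos φ₁ sin φ₂ − sin φ₁ cos φ₂ cos Δλ = (0.9072)(0.0563) − (0.4207)(0.9984)(0.8995) = -0.3267
θ = atan2(y, x) = 126.83°, so the bearing is 126.8°.

126.8°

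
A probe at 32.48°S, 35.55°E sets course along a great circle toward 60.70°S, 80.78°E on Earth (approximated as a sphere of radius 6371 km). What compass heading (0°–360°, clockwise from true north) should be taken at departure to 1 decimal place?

147.7°

With φ₁ = -0.5669, φ₂ = -1.0594, Δλ = 0.7894 rad, the forward-azimuth formula gives
θ = atan2( sin Δλ cos φ₂ , cos φ₁ sin φ₂ − sin φ₁ cos φ₂ cos Δλ ) = atan2(0.3474, -0.5506) = 147.75°.
So the initial bearing is 147.7°.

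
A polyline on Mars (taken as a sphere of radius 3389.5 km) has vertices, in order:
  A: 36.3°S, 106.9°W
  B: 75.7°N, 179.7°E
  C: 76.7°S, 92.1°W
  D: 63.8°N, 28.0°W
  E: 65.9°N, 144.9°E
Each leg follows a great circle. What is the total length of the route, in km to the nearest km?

28251 km

Leg A→B: central angle 2.1139 rad, distance 7165.1 km.
Leg B→C: central angle 2.7971 rad, distance 9480.7 km.
Leg C→D: central angle 2.5478 rad, distance 8635.8 km.
Leg D→E: central angle 0.8761 rad, distance 2969.5 km.
Total: 7165.1 + 9480.7 + 8635.8 + 2969.5 ≈ 28251 km.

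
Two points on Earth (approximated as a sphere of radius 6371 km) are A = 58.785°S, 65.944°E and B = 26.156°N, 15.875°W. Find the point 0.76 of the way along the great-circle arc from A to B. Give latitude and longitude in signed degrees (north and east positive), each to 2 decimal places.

3.77°, -2.19°

The central angle between A and B is δ = 1.8868 rad.
With f = 0.76, the slerp weights are sin((1−f)δ)/sin δ = 0.4603 and sin(fδ)/sin δ = 1.0423.
Weighted sum of the unit vectors: (0.4603)·(0.2113,0.4732,-0.8552) + (1.0423)·(0.8634,-0.2455,0.4408) = (0.9971, -0.0381, 0.0658).
Converting back: φ = atan2(z, √(x²+y²)) = 3.77°, λ = atan2(y, x) = -2.19°.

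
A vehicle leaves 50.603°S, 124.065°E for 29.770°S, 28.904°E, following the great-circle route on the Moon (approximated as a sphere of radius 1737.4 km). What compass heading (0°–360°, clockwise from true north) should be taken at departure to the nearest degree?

247°

Δλ = -95.161° = -1.6609 rad.
y = sin Δλ · cos φ₂ = (-0.9959)(0.8680) = -0.8645
x = cos φ₁ sin φ₂ − sin φ₁ cos φ₂ cos Δλ = (0.6347)(-0.4965) − (-0.7728)(0.8680)(-0.0900) = -0.3755
θ = atan2(y, x) = -113.48°; adding 360° gives 247°.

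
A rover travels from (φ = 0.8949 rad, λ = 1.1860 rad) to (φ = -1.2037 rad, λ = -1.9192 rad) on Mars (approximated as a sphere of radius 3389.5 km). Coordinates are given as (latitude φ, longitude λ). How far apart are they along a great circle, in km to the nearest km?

9600 km

With latitudes φ₁ = 51.274°, φ₂ = -68.967° and longitude difference Δλ = -177.915°:
Haversine: a = sin²(Δφ/2) + cos φ₁ cos φ₂ sin²(Δλ/2) = 0.7518 + (0.6256)(0.3589)(0.9997) = 0.97628.
Central angle c = 2·arcsin(√a) = 2.83230 rad.
Distance = R·c = 3389.5 × 2.8323 ≈ 9600 km.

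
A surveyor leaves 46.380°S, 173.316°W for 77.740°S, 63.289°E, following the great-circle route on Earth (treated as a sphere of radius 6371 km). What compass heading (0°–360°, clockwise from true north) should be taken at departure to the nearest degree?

With φ₁ = -0.8095, φ₂ = -1.3568, Δλ = -2.1536 rad, the forward-azimuth formula gives
θ = atan2( sin Δλ cos φ₂ , cos φ₁ sin φ₂ − sin φ₁ cos φ₂ cos Δλ ) = atan2(-0.1773, -0.7588) = -166.85°.
Adding 360° brings this into [0°, 360°): 193°.

193°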